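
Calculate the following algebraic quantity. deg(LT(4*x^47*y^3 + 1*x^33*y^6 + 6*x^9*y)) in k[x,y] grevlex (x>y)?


LT: 4*x^47*y^3
deg_x=47, deg_y=3
Total=47+3=50


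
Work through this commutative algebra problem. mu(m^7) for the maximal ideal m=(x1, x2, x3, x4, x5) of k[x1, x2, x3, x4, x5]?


Graded Nakayama: mu(m^d) = dim_k (m^d/m^(d+1)) = #degree-7 monomials in 5 vars
C(n+d-1,d)=C(11,7)=330


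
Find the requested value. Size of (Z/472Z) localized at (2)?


2-primary part: 472=2^3*59
Size=2^3=8


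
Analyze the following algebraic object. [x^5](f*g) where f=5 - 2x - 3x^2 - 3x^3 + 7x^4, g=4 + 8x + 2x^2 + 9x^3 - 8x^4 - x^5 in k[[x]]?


[x^5] = sum a_i*b_j, i+j=5
  5*-1=-5
  -2*-8=16
  -3*9=-27
  -3*2=-6
  7*8=56
Sum=34


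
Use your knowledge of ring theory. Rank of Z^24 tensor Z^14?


rank(M(x)N) = rank(M)*rank(N)
24*14 = 336


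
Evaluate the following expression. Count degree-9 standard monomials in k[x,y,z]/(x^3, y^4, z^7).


Need i<3, j<4, k<7 with i+j+k=9.
For each i, j ranges over max(0,9-i-6)..min(3,9-i):
  i=0: j in [3,3] -> 1
  i=1: j in [2,3] -> 2
  i=2: j in [1,3] -> 3
H(9) = 1+2+3 = 6


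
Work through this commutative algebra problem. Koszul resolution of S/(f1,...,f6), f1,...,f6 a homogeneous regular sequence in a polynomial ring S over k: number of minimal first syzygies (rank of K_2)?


Regular sequence => Koszul complex is the minimal free resolution.
Syz_1 minimally generated by Koszul relations f_i*e_j - f_j*e_i (i<j): mu(Syz_1) = beta_2 = C(m,2) = m(m-1)/2
m=6
6*5/2 = 15


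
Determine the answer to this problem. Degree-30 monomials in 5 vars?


C(d+n-1,n-1)=C(34,4)=46376


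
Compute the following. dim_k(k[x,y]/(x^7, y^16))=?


Basis: x^i*y^j, i<7, j<16
7*16=112


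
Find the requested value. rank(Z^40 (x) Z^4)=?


rank(M(x)N) = rank(M)*rank(N)
40*4 = 160


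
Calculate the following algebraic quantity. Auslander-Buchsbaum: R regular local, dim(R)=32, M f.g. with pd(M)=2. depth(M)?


pd+depth=depth(R)=32
depth=32-2=30


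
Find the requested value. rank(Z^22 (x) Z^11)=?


rank(M(x)N) = rank(M)*rank(N)
22*11 = 242


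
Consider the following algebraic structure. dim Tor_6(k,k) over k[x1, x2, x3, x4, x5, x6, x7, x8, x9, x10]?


Koszul: C(n,i)=C(10,6)=210


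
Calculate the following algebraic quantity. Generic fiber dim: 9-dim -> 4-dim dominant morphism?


dim(fiber)=dim(X)-dim(Y)=9-4=5


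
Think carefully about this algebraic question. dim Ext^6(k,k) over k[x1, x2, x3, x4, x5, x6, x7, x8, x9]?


C(n,i)=C(9,6)=84


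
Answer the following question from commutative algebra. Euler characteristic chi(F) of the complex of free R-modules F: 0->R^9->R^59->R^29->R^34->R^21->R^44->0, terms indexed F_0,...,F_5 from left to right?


chi = sum (-1)^i * rank:
(-1)^0*9=9
(-1)^1*59=-59
(-1)^2*29=29
(-1)^3*34=-34
(-1)^4*21=21
(-1)^5*44=-44
chi=-78


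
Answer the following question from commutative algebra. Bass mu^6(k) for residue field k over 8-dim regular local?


C(n,i)=C(8,6)=28


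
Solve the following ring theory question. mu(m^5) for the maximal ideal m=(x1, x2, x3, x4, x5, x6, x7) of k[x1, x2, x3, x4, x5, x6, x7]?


Graded Nakayama: mu(m^d) = dim_k (m^d/m^(d+1)) = #degree-5 monomials in 7 vars
C(n+d-1,d)=C(11,5)=462


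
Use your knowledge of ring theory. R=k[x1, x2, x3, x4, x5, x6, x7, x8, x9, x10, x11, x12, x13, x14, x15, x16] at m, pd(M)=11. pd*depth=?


pd+depth=16
depth=16-11=5
pd*depth=11*5=55


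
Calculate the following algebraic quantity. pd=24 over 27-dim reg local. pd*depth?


pd+depth=27
depth=27-24=3
pd*depth=24*3=72


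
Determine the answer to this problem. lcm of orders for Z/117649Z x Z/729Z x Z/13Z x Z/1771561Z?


Exponent = lcm of the cyclic orders; pairwise coprime => product.
7^6*3^6*13^1*11^6=117649*729*13*1771561=1975218896103453


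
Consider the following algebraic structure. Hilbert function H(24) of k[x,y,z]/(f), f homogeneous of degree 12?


C(26,2)-C(14,2)=325-91=234


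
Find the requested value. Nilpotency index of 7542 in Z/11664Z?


7542^k mod 11664:
k=1: 7542
k=2: 8100
k=3: 5832
k=4: 0
First zero at k = 4


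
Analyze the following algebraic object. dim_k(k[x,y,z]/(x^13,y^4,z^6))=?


Basis: x^iy^jz^k, i<13,j<4,k<6
13*4*6=312


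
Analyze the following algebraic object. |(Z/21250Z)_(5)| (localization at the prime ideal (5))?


5-primary part: 21250=5^4*34
Size=5^4=625


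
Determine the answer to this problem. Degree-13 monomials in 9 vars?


C(d+n-1,n-1)=C(21,8)=203490


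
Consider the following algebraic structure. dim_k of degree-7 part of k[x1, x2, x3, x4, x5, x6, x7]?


C(d+n-1,n-1)=C(13,6)=1716


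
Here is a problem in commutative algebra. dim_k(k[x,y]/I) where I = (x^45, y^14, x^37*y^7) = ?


k[x,y]/I, I = (x^45, y^14, x^37*y^7)
Rect: 45x14=630. Corner: (45-37)x(14-7)=56.
dim = 630-56 = 574


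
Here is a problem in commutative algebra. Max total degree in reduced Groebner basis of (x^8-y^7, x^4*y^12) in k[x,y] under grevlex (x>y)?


LT(f1)=x^8, LT(f2)=x^4y^12, lcm=x^8y^12
S(f1,f2) = y^12*f1 - x^4*f2 = -y^19
Reduced GB = {f1, f2, y^19}; degrees 8, 16, 19
Max = 19


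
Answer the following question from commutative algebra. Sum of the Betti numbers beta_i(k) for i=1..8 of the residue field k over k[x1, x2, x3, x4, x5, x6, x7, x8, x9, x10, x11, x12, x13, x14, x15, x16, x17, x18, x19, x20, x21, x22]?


Koszul resolution: beta_i(k)=C(n,i), n=22
C(22,1)=22, C(22,2)=231, C(22,3)=1540, C(22,4)=7315, C(22,5)=26334, C(22,6)=74613, C(22,7)=170544, C(22,8)=319770
Sum=600369


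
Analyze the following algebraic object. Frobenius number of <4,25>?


gcd(4,25)=1 => F=ab-a-b=4*25-4-25=100-29=71


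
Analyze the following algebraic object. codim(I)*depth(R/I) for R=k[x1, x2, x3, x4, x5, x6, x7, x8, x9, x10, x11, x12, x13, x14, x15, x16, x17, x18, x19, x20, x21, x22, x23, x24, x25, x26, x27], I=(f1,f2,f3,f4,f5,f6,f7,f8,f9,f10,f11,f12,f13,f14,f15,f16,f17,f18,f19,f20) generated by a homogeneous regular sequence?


codim=20, depth=dim(R/I)=27-20=7
Product=20*7=140


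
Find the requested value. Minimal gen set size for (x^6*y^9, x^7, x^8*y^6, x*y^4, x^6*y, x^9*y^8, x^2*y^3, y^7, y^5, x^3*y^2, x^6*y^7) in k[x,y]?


Remove redundant (divisible by others).
x^6*y^7 redundant.
x^6*y^9 redundant.
y^7 redundant.
x^8*y^6 redundant.
x^9*y^8 redundant.
Min: x^7, x^6*y, x^3*y^2, x^2*y^3, x*y^4, y^5
Count=6


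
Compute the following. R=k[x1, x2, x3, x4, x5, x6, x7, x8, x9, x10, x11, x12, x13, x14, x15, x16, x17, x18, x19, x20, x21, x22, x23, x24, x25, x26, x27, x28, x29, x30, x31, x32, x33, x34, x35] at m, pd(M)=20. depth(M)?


pd+depth=depth(R)=35
depth=35-20=15


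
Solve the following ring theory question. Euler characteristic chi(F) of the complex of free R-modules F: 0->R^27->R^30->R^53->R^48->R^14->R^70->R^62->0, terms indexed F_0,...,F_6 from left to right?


chi = sum (-1)^i * rank:
(-1)^0*27=27
(-1)^1*30=-30
(-1)^2*53=53
(-1)^3*48=-48
(-1)^4*14=14
(-1)^5*70=-70
(-1)^6*62=62
chi=8


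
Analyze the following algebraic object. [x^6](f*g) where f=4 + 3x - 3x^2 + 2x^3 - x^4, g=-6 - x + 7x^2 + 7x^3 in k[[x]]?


[x^6] = sum a_i*b_j, i+j=6
  2*7=14
  -1*7=-7
Sum=7


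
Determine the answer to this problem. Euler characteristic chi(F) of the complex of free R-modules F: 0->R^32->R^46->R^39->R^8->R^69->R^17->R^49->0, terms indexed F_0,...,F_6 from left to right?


chi = sum (-1)^i * rank:
(-1)^0*32=32
(-1)^1*46=-46
(-1)^2*39=39
(-1)^3*8=-8
(-1)^4*69=69
(-1)^5*17=-17
(-1)^6*49=49
chi=118


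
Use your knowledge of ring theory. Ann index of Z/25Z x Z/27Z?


Exponent = lcm of the cyclic orders; pairwise coprime => product.
5^2*3^3=25*27=675


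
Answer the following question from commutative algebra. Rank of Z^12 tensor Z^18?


rank(M(x)N) = rank(M)*rank(N)
12*18 = 216


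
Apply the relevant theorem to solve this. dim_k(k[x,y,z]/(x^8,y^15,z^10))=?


Basis: x^iy^jz^k, i<8,j<15,k<10
8*15*10=1200


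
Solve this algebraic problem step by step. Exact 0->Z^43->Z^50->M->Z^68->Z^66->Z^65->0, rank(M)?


Alt sum=0:
(-1)^0*43 + (-1)^1*50 + (-1)^2*? + (-1)^3*68 + (-1)^4*66 + (-1)^5*65=0
rank(M)=74


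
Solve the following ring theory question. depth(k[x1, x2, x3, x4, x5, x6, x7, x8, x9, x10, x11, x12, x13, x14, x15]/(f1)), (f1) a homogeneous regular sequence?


depth(R)=15
depth(R/I)=15-1=14


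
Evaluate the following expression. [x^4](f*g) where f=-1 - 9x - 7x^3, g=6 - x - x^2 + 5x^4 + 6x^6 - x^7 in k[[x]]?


[x^4] = sum a_i*b_j, i+j=4
  -1*5=-5
  -7*-1=7
Sum=2


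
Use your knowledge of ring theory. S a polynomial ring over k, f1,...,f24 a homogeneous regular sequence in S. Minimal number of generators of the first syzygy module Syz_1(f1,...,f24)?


Regular sequence => Koszul complex is the minimal free resolution.
Syz_1 minimally generated by Koszul relations f_i*e_j - f_j*e_i (i<j): mu(Syz_1) = beta_2 = C(m,2) = m(m-1)/2
m=24
24*23/2 = 276


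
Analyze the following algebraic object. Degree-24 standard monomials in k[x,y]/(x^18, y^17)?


k[x,y], I = (x^18, y^17), d = 24
Need i < 18 and d-i < 17.
Range: 8 <= i <= 17.
H(24) = 10


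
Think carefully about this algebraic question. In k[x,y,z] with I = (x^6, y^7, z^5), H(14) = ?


Need i<6, j<7, k<5 with i+j+k=14.
For each i, j ranges over max(0,14-i-4)..min(6,14-i):
  i=0: j in [10,6] -> 0
  i=1: j in [9,6] -> 0
  i=2: j in [8,6] -> 0
  i=3: j in [7,6] -> 0
  i=4: j in [6,6] -> 1
  i=5: j in [5,6] -> 2
H(14) = 0+0+0+0+1+2 = 3


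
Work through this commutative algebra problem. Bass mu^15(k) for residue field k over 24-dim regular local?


C(n,i)=C(24,15)=1307504


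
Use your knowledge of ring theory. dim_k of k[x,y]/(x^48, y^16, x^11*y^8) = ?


k[x,y]/I, I = (x^48, y^16, x^11*y^8)
Rect: 48x16=768. Corner: (48-11)x(16-8)=296.
dim = 768-296 = 472


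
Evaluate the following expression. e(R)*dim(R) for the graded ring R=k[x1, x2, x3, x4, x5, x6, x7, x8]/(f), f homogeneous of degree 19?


e(R)=deg(f)=19, dim(R)=8-1=7
e*dim=19*7=133


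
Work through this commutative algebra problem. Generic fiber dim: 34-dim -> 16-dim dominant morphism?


dim(fiber)=dim(X)-dim(Y)=34-16=18


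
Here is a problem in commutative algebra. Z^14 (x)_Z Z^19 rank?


rank(M(x)N) = rank(M)*rank(N)
14*19 = 266


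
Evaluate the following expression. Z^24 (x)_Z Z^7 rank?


rank(M(x)N) = rank(M)*rank(N)
24*7 = 168


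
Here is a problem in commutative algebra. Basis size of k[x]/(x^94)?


Basis: 1,x,...,x^93
dim=94


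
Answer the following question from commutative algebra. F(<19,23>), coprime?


gcd(19,23)=1 => F=ab-a-b=19*23-19-23=437-42=395


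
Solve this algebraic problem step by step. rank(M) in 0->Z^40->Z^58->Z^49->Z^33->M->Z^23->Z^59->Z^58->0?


Alt sum=0:
(-1)^0*40 + (-1)^1*58 + (-1)^2*49 + (-1)^3*33 + (-1)^4*? + (-1)^5*23 + (-1)^6*59 + (-1)^7*58=0
rank(M)=24


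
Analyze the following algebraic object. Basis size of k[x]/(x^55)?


Basis: 1,x,...,x^54
dim=55


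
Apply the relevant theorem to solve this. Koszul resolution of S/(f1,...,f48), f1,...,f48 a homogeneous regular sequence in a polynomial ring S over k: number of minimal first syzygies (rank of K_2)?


Regular sequence => Koszul complex is the minimal free resolution.
Syz_1 minimally generated by Koszul relations f_i*e_j - f_j*e_i (i<j): mu(Syz_1) = beta_2 = C(m,2) = m(m-1)/2
m=48
48*47/2 = 1128


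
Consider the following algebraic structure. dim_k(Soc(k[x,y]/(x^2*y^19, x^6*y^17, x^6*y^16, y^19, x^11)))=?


Socle = ann(m) = span of standard monomials u with x*u, y*u in I (staircase corners).
Redundant generators: x^6*y^17, x^2*y^19
Minimal generators: x^11, x^6*y^16, y^19
Corners: x^5y^18, x^10y^15
Socle dim=2


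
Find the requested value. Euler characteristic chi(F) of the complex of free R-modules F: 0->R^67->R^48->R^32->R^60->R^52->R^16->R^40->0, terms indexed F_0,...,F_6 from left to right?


chi = sum (-1)^i * rank:
(-1)^0*67=67
(-1)^1*48=-48
(-1)^2*32=32
(-1)^3*60=-60
(-1)^4*52=52
(-1)^5*16=-16
(-1)^6*40=40
chi=67


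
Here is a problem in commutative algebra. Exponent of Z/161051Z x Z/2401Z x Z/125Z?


Exponent = lcm of the cyclic orders; pairwise coprime => product.
11^5*7^4*5^3=161051*2401*125=48335431375


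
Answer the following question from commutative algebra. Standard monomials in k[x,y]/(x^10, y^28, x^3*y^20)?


k[x,y]/I, I = (x^10, y^28, x^3*y^20)
Rect: 10x28=280. Corner: (10-3)x(28-20)=56.
dim = 280-56 = 224


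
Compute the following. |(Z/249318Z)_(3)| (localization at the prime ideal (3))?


3-primary part: 249318=3^8*38
Size=3^8=6561


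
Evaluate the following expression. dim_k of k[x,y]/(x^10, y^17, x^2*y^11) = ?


k[x,y]/I, I = (x^10, y^17, x^2*y^11)
Rect: 10x17=170. Corner: (10-2)x(17-11)=48.
dim = 170-48 = 122


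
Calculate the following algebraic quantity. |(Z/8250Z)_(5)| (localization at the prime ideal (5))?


5-primary part: 8250=5^3*66
Size=5^3=125


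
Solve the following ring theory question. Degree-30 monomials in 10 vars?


C(d+n-1,n-1)=C(39,9)=211915132


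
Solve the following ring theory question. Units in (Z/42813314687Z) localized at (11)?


Local ring = Z/19487171Z.
phi(19487171) = 11^6*(11-1) = 17715610


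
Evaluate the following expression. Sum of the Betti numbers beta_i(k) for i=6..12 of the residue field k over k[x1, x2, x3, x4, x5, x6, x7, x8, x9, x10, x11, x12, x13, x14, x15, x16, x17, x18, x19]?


Koszul resolution: beta_i(k)=C(n,i), n=19
C(19,6)=27132, C(19,7)=50388, C(19,8)=75582, C(19,9)=92378, C(19,10)=92378, C(19,11)=75582, C(19,12)=50388
Sum=463828


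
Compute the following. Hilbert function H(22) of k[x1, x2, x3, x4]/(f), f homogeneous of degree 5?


C(25,3)-C(20,3)=2300-1140=1160


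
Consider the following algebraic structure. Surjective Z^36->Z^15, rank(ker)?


rank(ker) = 36-15 = 21


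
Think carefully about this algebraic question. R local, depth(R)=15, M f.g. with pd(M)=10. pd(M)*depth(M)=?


pd+depth=15
depth=15-10=5
pd*depth=10*5=50


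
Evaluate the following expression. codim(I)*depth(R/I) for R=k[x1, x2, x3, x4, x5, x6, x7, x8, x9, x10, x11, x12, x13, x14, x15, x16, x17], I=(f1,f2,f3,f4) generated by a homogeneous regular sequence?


codim=4, depth=dim(R/I)=17-4=13
Product=4*13=52


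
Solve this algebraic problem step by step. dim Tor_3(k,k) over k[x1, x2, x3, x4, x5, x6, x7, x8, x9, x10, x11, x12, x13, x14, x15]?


Koszul: C(n,i)=C(15,3)=455


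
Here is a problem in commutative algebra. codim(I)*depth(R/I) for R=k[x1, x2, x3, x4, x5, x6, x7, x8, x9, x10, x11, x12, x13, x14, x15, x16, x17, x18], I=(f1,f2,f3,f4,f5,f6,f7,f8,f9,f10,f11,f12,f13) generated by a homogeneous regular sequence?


codim=13, depth=dim(R/I)=18-13=5
Product=13*5=65


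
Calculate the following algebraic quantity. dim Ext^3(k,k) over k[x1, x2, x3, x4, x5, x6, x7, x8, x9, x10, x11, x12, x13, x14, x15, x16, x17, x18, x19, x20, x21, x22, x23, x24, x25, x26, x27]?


C(n,i)=C(27,3)=2925


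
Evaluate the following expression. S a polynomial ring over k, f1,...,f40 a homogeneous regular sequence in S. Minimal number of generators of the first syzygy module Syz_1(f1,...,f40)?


Regular sequence => Koszul complex is the minimal free resolution.
Syz_1 minimally generated by Koszul relations f_i*e_j - f_j*e_i (i<j): mu(Syz_1) = beta_2 = C(m,2) = m(m-1)/2
m=40
40*39/2 = 780


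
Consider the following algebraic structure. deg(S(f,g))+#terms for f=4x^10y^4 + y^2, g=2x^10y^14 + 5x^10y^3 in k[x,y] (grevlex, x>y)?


LT(f)=4x^10y^4, LT(g)=2x^10y^14
lcm(LM)=x^10y^14
S(f,g) (scaled by 8 to clear denominators) = 2y^10*f - 4*g = -20x^10y^3 + 2y^12
2 terms, deg 13.
13+2=15


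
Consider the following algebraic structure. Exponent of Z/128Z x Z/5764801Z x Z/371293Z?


Exponent = lcm of the cyclic orders; pairwise coprime => product.
2^7*7^8*13^5=128*5764801*371293=273975072984704


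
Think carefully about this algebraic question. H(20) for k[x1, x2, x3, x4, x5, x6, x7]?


C(d+n-1,n-1)=C(26,6)=230230


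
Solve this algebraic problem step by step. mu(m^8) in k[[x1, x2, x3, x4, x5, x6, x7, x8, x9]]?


C(n+d-1,d)=C(16,8)=12870


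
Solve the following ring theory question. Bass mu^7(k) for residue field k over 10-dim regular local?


C(n,i)=C(10,7)=120


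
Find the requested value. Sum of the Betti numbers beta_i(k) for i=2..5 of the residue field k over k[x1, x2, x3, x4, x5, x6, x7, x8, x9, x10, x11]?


Koszul resolution: beta_i(k)=C(n,i), n=11
C(11,2)=55, C(11,3)=165, C(11,4)=330, C(11,5)=462
Sum=1012


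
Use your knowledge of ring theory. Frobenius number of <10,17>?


gcd(10,17)=1 => F=ab-a-b=10*17-10-17=170-27=143


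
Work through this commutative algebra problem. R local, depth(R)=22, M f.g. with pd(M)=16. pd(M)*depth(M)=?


pd+depth=22
depth=22-16=6
pd*depth=16*6=96


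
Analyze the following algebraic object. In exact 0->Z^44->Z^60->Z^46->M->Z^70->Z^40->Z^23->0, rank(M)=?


Alt sum=0:
(-1)^0*44 + (-1)^1*60 + (-1)^2*46 + (-1)^3*? + (-1)^4*70 + (-1)^5*40 + (-1)^6*23=0
rank(M)=83


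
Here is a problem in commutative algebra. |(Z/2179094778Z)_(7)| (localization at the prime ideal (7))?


7-primary part: 2179094778=7^9*54
Size=7^9=40353607


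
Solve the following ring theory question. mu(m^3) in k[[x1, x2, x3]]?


C(n+d-1,d)=C(5,3)=10


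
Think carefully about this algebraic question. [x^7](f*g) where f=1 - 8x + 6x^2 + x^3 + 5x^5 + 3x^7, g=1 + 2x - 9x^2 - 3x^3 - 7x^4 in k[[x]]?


[x^7] = sum a_i*b_j, i+j=7
  1*-7=-7
  5*-9=-45
  3*1=3
Sum=-49


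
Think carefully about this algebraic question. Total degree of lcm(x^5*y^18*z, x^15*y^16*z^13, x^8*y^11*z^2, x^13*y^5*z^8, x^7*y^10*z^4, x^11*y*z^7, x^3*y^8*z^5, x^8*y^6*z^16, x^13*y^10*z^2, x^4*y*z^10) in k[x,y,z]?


lcm = componentwise max:
x: max(5,15,8,13,7,11,3,8,13,4)=15
y: max(18,16,11,5,10,1,8,6,10,1)=18
z: max(1,13,2,8,4,7,5,16,2,10)=16
Total=15+18+16=49


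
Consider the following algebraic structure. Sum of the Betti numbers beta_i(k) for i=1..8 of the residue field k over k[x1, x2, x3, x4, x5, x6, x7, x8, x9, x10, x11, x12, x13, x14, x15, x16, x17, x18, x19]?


Koszul resolution: beta_i(k)=C(n,i), n=19
C(19,1)=19, C(19,2)=171, C(19,3)=969, C(19,4)=3876, C(19,5)=11628, C(19,6)=27132, C(19,7)=50388, C(19,8)=75582
Sum=169765


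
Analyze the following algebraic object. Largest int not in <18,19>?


gcd(18,19)=1 => F=ab-a-b=18*19-18-19=342-37=305


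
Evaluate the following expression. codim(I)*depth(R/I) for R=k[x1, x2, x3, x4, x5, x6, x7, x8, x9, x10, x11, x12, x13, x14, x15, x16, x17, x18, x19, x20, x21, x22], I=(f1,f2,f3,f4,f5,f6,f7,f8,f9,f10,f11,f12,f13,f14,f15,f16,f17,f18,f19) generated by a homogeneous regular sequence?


codim=19, depth=dim(R/I)=22-19=3
Product=19*3=57


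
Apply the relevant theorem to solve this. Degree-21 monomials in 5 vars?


C(d+n-1,n-1)=C(25,4)=12650


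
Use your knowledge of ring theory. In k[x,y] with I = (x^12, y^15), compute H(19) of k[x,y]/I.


k[x,y], I = (x^12, y^15), d = 19
Need i < 12 and d-i < 15.
Range: 5 <= i <= 11.
H(19) = 7


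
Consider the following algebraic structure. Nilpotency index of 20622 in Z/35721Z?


20622^k mod 35721:
k=1: 20622
k=2: 8379
k=3: 9261
k=4: 15876
k=5: 11907
k=6: 0
First zero at k = 6


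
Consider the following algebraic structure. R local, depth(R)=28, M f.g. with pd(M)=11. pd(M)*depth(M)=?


pd+depth=28
depth=28-11=17
pd*depth=11*17=187


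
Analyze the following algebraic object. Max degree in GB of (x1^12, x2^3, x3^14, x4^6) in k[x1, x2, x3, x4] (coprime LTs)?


Pure powers, coprime LTs => already GB.
Degrees: 12, 3, 14, 6
Max=14


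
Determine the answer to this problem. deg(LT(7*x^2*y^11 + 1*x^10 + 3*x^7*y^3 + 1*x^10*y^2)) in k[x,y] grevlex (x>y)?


LT: 7*x^2*y^11
deg_x=2, deg_y=11
Total=2+11=13


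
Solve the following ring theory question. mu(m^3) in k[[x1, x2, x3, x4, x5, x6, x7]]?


C(n+d-1,d)=C(9,3)=84


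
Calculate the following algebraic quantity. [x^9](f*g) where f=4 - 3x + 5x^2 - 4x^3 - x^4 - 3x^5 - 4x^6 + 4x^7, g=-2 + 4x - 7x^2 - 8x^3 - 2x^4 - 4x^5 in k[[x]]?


[x^9] = sum a_i*b_j, i+j=9
  -1*-4=4
  -3*-2=6
  -4*-8=32
  4*-7=-28
Sum=14


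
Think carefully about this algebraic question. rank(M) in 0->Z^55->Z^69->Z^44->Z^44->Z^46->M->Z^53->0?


Alt sum=0:
(-1)^0*55 + (-1)^1*69 + (-1)^2*44 + (-1)^3*44 + (-1)^4*46 + (-1)^5*? + (-1)^6*53=0
rank(M)=85


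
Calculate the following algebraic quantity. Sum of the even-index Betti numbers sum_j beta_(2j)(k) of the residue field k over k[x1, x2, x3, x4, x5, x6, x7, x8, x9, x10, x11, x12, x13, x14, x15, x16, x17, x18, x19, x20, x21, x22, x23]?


Koszul resolution: beta_i(k)=C(n,i), n=23
sum_even C(23,i) = 2^(n-1) = 2^22 = 4194304


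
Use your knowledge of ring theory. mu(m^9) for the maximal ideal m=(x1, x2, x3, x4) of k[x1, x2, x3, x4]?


Graded Nakayama: mu(m^d) = dim_k (m^d/m^(d+1)) = #degree-9 monomials in 4 vars
C(n+d-1,d)=C(12,9)=220


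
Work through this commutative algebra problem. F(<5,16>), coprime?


gcd(5,16)=1 => F=ab-a-b=5*16-5-16=80-21=59


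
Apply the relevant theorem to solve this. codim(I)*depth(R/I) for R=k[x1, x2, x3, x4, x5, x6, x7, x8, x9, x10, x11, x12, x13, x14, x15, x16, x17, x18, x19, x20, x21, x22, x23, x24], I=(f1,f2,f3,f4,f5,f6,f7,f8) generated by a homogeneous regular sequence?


codim=8, depth=dim(R/I)=24-8=16
Product=8*16=128


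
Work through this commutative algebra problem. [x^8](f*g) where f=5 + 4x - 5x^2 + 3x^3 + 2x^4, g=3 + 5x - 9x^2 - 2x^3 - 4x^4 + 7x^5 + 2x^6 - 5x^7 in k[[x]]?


[x^8] = sum a_i*b_j, i+j=8
  4*-5=-20
  -5*2=-10
  3*7=21
  2*-4=-8
Sum=-17


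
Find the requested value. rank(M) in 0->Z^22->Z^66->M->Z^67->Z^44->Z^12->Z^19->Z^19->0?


Alt sum=0:
(-1)^0*22 + (-1)^1*66 + (-1)^2*? + (-1)^3*67 + (-1)^4*44 + (-1)^5*12 + (-1)^6*19 + (-1)^7*19=0
rank(M)=79


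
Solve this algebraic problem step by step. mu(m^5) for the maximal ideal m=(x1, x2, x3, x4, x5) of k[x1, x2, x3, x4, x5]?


Graded Nakayama: mu(m^d) = dim_k (m^d/m^(d+1)) = #degree-5 monomials in 5 vars
C(n+d-1,d)=C(9,5)=126


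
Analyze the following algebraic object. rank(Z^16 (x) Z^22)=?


rank(M(x)N) = rank(M)*rank(N)
16*22 = 352


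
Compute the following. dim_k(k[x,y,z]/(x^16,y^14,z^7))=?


Basis: x^iy^jz^k, i<16,j<14,k<7
16*14*7=1568


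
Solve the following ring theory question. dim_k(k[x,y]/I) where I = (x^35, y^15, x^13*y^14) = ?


k[x,y]/I, I = (x^35, y^15, x^13*y^14)
Rect: 35x15=525. Corner: (35-13)x(15-14)=22.
dim = 525-22 = 503


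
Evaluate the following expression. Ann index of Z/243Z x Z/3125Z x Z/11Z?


Exponent = lcm of the cyclic orders; pairwise coprime => product.
3^5*5^5*11^1=243*3125*11=8353125


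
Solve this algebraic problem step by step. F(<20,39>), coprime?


gcd(20,39)=1 => F=ab-a-b=20*39-20-39=780-59=721


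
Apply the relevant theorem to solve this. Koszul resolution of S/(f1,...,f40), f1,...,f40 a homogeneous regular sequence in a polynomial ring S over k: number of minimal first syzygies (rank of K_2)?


Regular sequence => Koszul complex is the minimal free resolution.
Syz_1 minimally generated by Koszul relations f_i*e_j - f_j*e_i (i<j): mu(Syz_1) = beta_2 = C(m,2) = m(m-1)/2
m=40
40*39/2 = 780


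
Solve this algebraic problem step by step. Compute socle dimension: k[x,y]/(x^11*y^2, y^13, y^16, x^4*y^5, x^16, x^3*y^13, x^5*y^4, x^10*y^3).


Socle = ann(m) = span of standard monomials u with x*u, y*u in I (staircase corners).
Redundant generators: y^16, x^3*y^13
Minimal generators: x^16, x^11*y^2, x^10*y^3, x^5*y^4, x^4*y^5, y^13
Corners: x^3y^12, x^4y^4, x^9y^3, x^10y^2, x^15y
Socle dim=5


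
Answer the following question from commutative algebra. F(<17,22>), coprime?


gcd(17,22)=1 => F=ab-a-b=17*22-17-22=374-39=335


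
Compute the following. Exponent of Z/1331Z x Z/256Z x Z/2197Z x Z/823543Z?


Exponent = lcm of the cyclic orders; pairwise coprime => product.
11^3*2^8*13^3*7^7=1331*256*2197*823543=616501812582656


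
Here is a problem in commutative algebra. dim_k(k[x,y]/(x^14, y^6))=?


Basis: x^i*y^j, i<14, j<6
14*6=84


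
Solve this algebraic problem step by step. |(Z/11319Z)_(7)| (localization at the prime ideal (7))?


7-primary part: 11319=7^3*33
Size=7^3=343


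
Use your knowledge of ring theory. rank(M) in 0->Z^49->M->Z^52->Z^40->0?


Alt sum=0:
(-1)^0*49 + (-1)^1*? + (-1)^2*52 + (-1)^3*40=0
rank(M)=61


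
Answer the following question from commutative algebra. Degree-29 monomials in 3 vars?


C(d+n-1,n-1)=C(31,2)=465


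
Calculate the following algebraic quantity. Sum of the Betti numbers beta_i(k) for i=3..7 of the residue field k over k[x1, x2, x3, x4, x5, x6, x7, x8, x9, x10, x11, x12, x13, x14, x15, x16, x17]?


Koszul resolution: beta_i(k)=C(n,i), n=17
C(17,3)=680, C(17,4)=2380, C(17,5)=6188, C(17,6)=12376, C(17,7)=19448
Sum=41072


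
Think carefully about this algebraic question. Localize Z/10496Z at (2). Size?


2-primary part: 10496=2^8*41
Size=2^8=256


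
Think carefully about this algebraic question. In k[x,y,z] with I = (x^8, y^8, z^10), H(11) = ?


Need i<8, j<8, k<10 with i+j+k=11.
For each i, j ranges over max(0,11-i-9)..min(7,11-i):
  i=0: j in [2,7] -> 6
  i=1: j in [1,7] -> 7
  i=2: j in [0,7] -> 8
  i=3: j in [0,7] -> 8
  i=4: j in [0,7] -> 8
  i=5: j in [0,6] -> 7
  i=6: j in [0,5] -> 6
  i=7: j in [0,4] -> 5
H(11) = 6+7+8+8+8+7+6+5 = 55


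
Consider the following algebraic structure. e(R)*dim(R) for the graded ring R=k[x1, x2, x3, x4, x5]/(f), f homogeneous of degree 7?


e(R)=deg(f)=7, dim(R)=5-1=4
e*dim=7*4=28


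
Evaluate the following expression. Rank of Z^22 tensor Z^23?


rank(M(x)N) = rank(M)*rank(N)
22*23 = 506


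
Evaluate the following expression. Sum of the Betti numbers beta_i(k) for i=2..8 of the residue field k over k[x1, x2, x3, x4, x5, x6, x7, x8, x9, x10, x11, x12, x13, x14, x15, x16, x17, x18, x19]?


Koszul resolution: beta_i(k)=C(n,i), n=19
C(19,2)=171, C(19,3)=969, C(19,4)=3876, C(19,5)=11628, C(19,6)=27132, C(19,7)=50388, C(19,8)=75582
Sum=169746


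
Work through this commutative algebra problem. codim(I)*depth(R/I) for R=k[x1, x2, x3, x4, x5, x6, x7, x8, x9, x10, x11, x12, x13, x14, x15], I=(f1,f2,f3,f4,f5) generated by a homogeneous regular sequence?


codim=5, depth=dim(R/I)=15-5=10
Product=5*10=50


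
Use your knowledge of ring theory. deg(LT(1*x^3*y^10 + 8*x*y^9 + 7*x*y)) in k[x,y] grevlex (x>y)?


LT: 1*x^3*y^10
deg_x=3, deg_y=10
Total=3+10=13


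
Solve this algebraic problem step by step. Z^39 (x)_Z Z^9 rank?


rank(M(x)N) = rank(M)*rank(N)
39*9 = 351


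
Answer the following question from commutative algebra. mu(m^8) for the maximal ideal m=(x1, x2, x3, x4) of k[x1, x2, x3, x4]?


Graded Nakayama: mu(m^d) = dim_k (m^d/m^(d+1)) = #degree-8 monomials in 4 vars
C(n+d-1,d)=C(11,8)=165


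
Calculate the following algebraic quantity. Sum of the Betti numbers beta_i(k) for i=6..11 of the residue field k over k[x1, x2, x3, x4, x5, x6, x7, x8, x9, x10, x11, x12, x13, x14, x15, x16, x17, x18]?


Koszul resolution: beta_i(k)=C(n,i), n=18
C(18,6)=18564, C(18,7)=31824, C(18,8)=43758, C(18,9)=48620, C(18,10)=43758, C(18,11)=31824
Sum=218348


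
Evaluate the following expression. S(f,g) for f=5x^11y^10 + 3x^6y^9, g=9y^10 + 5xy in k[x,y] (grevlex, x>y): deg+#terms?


LT(f)=5x^11y^10, LT(g)=9y^10
lcm(LM)=x^11y^10
S(f,g) (scaled by 45 to clear denominators) = 9*f - 5x^11*g = 27x^6y^9 - 25x^12y
2 terms, deg 15.
15+2=17


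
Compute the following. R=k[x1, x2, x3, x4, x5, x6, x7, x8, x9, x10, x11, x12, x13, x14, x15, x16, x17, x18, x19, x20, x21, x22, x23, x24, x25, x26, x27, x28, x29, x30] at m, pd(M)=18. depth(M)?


pd+depth=depth(R)=30
depth=30-18=12


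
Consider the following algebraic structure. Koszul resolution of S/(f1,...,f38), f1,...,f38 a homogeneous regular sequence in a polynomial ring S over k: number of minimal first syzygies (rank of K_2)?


Regular sequence => Koszul complex is the minimal free resolution.
Syz_1 minimally generated by Koszul relations f_i*e_j - f_j*e_i (i<j): mu(Syz_1) = beta_2 = C(m,2) = m(m-1)/2
m=38
38*37/2 = 703


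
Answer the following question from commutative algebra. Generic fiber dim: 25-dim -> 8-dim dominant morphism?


dim(fiber)=dim(X)-dim(Y)=25-8=17


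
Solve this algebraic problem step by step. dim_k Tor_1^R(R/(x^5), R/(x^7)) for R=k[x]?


Tor_1(R/I,R/J)=(I cap J)/IJ=(x^7)/(x^12)
dim=12-7=min(5,7)=5


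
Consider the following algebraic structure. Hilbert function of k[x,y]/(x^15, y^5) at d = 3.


k[x,y], I = (x^15, y^5), d = 3
Need i < 15 and d-i < 5.
Range: 0 <= i <= 3.
H(3) = 4


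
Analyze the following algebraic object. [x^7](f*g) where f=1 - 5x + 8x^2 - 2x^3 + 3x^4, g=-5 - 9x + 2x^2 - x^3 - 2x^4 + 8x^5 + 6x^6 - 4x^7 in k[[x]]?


[x^7] = sum a_i*b_j, i+j=7
  1*-4=-4
  -5*6=-30
  8*8=64
  -2*-2=4
  3*-1=-3
Sum=31


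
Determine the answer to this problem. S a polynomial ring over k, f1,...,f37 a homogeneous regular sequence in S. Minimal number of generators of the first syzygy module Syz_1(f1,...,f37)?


Regular sequence => Koszul complex is the minimal free resolution.
Syz_1 minimally generated by Koszul relations f_i*e_j - f_j*e_i (i<j): mu(Syz_1) = beta_2 = C(m,2) = m(m-1)/2
m=37
37*36/2 = 666


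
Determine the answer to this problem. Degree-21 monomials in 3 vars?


C(d+n-1,n-1)=C(23,2)=253


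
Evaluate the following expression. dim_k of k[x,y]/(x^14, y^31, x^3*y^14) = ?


k[x,y]/I, I = (x^14, y^31, x^3*y^14)
Rect: 14x31=434. Corner: (14-3)x(31-14)=187.
dim = 434-187 = 247


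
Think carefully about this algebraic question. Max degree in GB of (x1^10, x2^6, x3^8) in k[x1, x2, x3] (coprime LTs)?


Pure powers, coprime LTs => already GB.
Degrees: 10, 6, 8
Max=10


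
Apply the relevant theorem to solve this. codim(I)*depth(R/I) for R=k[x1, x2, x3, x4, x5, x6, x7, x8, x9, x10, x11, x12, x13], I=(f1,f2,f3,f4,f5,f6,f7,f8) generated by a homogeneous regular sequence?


codim=8, depth=dim(R/I)=13-8=5
Product=8*5=40


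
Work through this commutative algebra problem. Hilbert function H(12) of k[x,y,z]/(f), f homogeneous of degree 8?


C(14,2)-C(6,2)=91-15=76


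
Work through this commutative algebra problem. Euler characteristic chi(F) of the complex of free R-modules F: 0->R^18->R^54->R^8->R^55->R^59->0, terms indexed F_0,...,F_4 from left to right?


chi = sum (-1)^i * rank:
(-1)^0*18=18
(-1)^1*54=-54
(-1)^2*8=8
(-1)^3*55=-55
(-1)^4*59=59
chi=-24


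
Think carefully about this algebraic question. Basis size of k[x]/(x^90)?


Basis: 1,x,...,x^89
dim=90


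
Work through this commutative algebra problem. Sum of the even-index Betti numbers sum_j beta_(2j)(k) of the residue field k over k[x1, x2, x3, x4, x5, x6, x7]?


Koszul resolution: beta_i(k)=C(n,i), n=7
sum_even C(7,i) = 2^(n-1) = 2^6 = 64


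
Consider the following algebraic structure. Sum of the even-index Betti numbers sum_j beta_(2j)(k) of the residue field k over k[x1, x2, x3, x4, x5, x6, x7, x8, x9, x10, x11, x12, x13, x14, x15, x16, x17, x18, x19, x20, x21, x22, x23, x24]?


Koszul resolution: beta_i(k)=C(n,i), n=24
sum_even C(24,i) = 2^(n-1) = 2^23 = 8388608


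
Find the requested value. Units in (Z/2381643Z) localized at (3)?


Local ring = Z/19683Z.
phi(19683) = 3^8*(3-1) = 13122


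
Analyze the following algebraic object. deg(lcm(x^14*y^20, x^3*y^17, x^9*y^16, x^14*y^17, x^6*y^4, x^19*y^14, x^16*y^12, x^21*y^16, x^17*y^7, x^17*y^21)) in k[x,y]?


lcm = componentwise max:
x: max(14,3,9,14,6,19,16,21,17,17)=21
y: max(20,17,16,17,4,14,12,16,7,21)=21
Total=21+21=42


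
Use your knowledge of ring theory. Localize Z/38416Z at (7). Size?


7-primary part: 38416=7^4*16
Size=7^4=2401


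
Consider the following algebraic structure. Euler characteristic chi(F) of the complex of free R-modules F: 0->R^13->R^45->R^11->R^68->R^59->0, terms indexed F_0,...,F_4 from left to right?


chi = sum (-1)^i * rank:
(-1)^0*13=13
(-1)^1*45=-45
(-1)^2*11=11
(-1)^3*68=-68
(-1)^4*59=59
chi=-30


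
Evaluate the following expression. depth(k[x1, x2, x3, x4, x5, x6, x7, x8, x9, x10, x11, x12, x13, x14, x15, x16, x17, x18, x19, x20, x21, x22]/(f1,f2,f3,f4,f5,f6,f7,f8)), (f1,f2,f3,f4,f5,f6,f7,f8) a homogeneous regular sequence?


depth(R)=22
depth(R/I)=22-8=14


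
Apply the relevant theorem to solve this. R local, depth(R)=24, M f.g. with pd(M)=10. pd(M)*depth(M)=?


pd+depth=24
depth=24-10=14
pd*depth=10*14=140


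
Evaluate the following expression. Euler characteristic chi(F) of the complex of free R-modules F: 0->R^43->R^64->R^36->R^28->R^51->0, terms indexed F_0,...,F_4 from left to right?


chi = sum (-1)^i * rank:
(-1)^0*43=43
(-1)^1*64=-64
(-1)^2*36=36
(-1)^3*28=-28
(-1)^4*51=51
chi=38


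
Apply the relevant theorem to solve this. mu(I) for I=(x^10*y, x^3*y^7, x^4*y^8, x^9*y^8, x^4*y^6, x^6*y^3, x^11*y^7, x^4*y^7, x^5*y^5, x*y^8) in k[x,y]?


Remove redundant (divisible by others).
x^9*y^8 redundant.
x^4*y^7 redundant.
x^11*y^7 redundant.
x^4*y^8 redundant.
Min: x^10*y, x^6*y^3, x^5*y^5, x^4*y^6, x^3*y^7, x*y^8
Count=6


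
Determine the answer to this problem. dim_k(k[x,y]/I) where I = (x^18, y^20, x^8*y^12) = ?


k[x,y]/I, I = (x^18, y^20, x^8*y^12)
Rect: 18x20=360. Corner: (18-8)x(20-12)=80.
dim = 360-80 = 280


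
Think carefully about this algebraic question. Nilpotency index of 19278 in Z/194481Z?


19278^k mod 194481:
k=1: 19278
k=2: 182574
k=3: 138915
k=4: 0
First zero at k = 4


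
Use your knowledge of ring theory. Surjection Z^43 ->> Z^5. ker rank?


rank(ker) = 43-5 = 38


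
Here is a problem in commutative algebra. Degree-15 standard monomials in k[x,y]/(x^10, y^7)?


k[x,y], I = (x^10, y^7), d = 15
Need i < 10 and d-i < 7.
Range: 9 <= i <= 9.
H(15) = 1


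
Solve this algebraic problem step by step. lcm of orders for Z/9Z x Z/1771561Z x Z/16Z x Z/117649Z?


Exponent = lcm of the cyclic orders; pairwise coprime => product.
3^2*11^6*2^4*7^6=9*1771561*16*117649=30012822732816


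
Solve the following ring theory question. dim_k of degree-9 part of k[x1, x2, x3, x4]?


C(d+n-1,n-1)=C(12,3)=220


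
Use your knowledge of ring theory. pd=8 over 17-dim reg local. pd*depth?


pd+depth=17
depth=17-8=9
pd*depth=8*9=72


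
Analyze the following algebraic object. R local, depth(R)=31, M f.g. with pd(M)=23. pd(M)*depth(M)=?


pd+depth=31
depth=31-23=8
pd*depth=23*8=184


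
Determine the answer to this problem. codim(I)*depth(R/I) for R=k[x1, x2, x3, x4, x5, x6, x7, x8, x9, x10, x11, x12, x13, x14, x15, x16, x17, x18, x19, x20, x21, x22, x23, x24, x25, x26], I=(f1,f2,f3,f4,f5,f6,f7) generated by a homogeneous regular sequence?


codim=7, depth=dim(R/I)=26-7=19
Product=7*19=133


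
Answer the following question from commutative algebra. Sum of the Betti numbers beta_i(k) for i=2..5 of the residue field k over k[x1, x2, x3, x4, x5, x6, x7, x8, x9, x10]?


Koszul resolution: beta_i(k)=C(n,i), n=10
C(10,2)=45, C(10,3)=120, C(10,4)=210, C(10,5)=252
Sum=627


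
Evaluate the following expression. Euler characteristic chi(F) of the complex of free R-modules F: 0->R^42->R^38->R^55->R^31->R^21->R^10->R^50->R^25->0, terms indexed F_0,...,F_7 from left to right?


chi = sum (-1)^i * rank:
(-1)^0*42=42
(-1)^1*38=-38
(-1)^2*55=55
(-1)^3*31=-31
(-1)^4*21=21
(-1)^5*10=-10
(-1)^6*50=50
(-1)^7*25=-25
chi=64


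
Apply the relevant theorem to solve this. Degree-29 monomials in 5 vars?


C(d+n-1,n-1)=C(33,4)=40920


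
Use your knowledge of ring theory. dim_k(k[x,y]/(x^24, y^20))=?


Basis: x^i*y^j, i<24, j<20
24*20=480


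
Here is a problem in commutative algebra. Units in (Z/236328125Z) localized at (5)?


Local ring = Z/1953125Z.
phi(1953125) = 5^8*(5-1) = 1562500


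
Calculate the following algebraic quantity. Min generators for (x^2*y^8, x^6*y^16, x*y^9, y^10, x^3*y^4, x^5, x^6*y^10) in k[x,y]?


Remove redundant (divisible by others).
x^6*y^16 redundant.
x^6*y^10 redundant.
Min: x^5, x^3*y^4, x^2*y^8, x*y^9, y^10
Count=5


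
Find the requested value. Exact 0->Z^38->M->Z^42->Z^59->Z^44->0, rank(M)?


Alt sum=0:
(-1)^0*38 + (-1)^1*? + (-1)^2*42 + (-1)^3*59 + (-1)^4*44=0
rank(M)=65


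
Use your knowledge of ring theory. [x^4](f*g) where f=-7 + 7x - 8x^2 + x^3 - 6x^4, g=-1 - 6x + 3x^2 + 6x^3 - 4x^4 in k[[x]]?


[x^4] = sum a_i*b_j, i+j=4
  -7*-4=28
  7*6=42
  -8*3=-24
  1*-6=-6
  -6*-1=6
Sum=46


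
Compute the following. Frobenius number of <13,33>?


gcd(13,33)=1 => F=ab-a-b=13*33-13-33=429-46=383


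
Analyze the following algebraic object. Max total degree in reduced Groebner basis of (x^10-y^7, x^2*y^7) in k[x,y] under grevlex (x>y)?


LT(f1)=x^10, LT(f2)=x^2y^7, lcm=x^10y^7
S(f1,f2) = y^7*f1 - x^8*f2 = -y^14
Reduced GB = {f1, f2, y^14}; degrees 10, 9, 14
Max = 14


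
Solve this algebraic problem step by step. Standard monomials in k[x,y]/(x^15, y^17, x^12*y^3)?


k[x,y]/I, I = (x^15, y^17, x^12*y^3)
Rect: 15x17=255. Corner: (15-12)x(17-3)=42.
dim = 255-42 = 213


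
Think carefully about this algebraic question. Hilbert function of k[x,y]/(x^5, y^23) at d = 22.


k[x,y], I = (x^5, y^23), d = 22
Need i < 5 and d-i < 23.
Range: 0 <= i <= 4.
H(22) = 5


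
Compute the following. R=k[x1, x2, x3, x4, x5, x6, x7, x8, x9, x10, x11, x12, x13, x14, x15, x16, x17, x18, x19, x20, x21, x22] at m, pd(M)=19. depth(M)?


pd+depth=depth(R)=22
depth=22-19=3


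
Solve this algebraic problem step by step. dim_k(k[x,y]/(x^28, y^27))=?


Basis: x^i*y^j, i<28, j<27
28*27=756


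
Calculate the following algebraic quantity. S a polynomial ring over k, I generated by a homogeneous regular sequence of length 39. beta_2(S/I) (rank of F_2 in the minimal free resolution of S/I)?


Regular sequence => Koszul complex is the minimal free resolution.
Syz_1 minimally generated by Koszul relations f_i*e_j - f_j*e_i (i<j): mu(Syz_1) = beta_2 = C(m,2) = m(m-1)/2
m=39
39*38/2 = 741


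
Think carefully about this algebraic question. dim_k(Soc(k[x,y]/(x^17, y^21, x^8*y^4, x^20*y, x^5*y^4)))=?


Socle = ann(m) = span of standard monomials u with x*u, y*u in I (staircase corners).
Redundant generators: x^8*y^4, x^20*y
Minimal generators: x^17, x^5*y^4, y^21
Corners: x^4y^20, x^16y^3
Socle dim=2


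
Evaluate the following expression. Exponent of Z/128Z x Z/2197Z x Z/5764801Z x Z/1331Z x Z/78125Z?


Exponent = lcm of the cyclic orders; pairwise coprime => product.
2^7*13^3*7^8*11^3*5^7=128*2197*5764801*1331*78125=168574714378070000000


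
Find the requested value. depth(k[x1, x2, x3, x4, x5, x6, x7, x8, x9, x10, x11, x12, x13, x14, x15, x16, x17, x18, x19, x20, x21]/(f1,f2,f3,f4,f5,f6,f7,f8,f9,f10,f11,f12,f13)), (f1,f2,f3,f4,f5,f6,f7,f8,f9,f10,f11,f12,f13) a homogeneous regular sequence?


depth(R)=21
depth(R/I)=21-13=8


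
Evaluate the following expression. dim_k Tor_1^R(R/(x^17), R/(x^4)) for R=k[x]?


Tor_1(R/I,R/J)=(I cap J)/IJ=(x^17)/(x^21)
dim=21-17=min(17,4)=4


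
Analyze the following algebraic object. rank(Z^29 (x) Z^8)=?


rank(M(x)N) = rank(M)*rank(N)
29*8 = 232


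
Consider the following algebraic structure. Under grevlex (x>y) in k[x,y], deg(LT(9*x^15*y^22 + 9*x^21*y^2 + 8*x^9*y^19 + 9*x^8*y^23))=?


LT: 9*x^15*y^22
deg_x=15, deg_y=22
Total=15+22=37


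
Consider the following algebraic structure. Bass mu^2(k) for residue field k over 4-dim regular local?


C(n,i)=C(4,2)=6


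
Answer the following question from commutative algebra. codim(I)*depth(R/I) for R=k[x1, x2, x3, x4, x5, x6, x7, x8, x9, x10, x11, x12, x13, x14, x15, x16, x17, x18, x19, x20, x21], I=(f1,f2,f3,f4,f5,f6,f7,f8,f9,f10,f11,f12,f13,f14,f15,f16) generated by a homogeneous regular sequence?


codim=16, depth=dim(R/I)=21-16=5
Product=16*5=80
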